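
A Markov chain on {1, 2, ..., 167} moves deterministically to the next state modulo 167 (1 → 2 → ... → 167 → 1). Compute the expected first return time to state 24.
E[T_24 | X_0 = 24] = 167

The chain cycles deterministically, so starting at state 24 it returns in exactly 167 steps. Equivalently, the stationary distribution is uniform π_j = 1/167 for every state j, so by Kac's formula E[T_24] = 1/π_24 = 167.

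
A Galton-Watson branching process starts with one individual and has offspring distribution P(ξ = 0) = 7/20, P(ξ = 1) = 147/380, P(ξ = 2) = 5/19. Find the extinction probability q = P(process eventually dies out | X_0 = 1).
q = 1

Mean offspring μ = 0·7/20 + 1·147/380 + 2·5/19 = 347/380 ≤ 1. For μ ≤ 1 with offspring not concentrated at 1, the Galton-Watson process goes extinct almost surely, so q = 1.
(Algebraic check: The pgf is f(s) = 7/20 + 147/380·s + 5/19·s². The extinction probability q is the smallest fixed point of f in [0, 1]. Setting s = f(s):
  5/19·s² + (147/380 − 1)·s + 7/20 = 0
  5/19·s² − (7/20 + 5/19)·s + 7/20 = 0
which factors as (s − 1)·(5/19·s − 7/20) = 0, giving roots s = 1 and s = (7/20)/(5/19) = 133/100. Since 133/100 ≥ 1, the smallest root in [0, 1] is s = 1.)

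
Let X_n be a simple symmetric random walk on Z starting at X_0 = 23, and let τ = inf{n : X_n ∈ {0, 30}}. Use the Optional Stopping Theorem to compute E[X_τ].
E[X_τ] = 23

X_n is a martingale and τ is a bounded-mean stopping time (indeed τ is finite a.s. with bounded expectation since the walk is in a bounded region). By the OST, E[X_τ] = E[X_0] = 23. Equivalently: E[X_τ] = 30 · P(hit 30 first) + 0 · P(hit 0 first) = 30 · (23/30) = 23.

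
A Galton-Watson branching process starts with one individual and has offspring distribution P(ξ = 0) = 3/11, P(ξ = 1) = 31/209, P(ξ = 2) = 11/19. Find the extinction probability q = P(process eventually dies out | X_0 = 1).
q = 57/121

The pgf is f(s) = 3/11 + 31/209·s + 11/19·s². The extinction probability q is the smallest fixed point of f in [0, 1]. Setting s = f(s):
  11/19·s² + (31/209 − 1)·s + 3/11 = 0
  11/19·s² − (3/11 + 11/19)·s + 3/11 = 0
which factors as (s − 1)·(11/19·s − 3/11) = 0, giving roots s = 1 and s = (3/11)/(11/19) = 57/121.
Mean offspring μ = 31/209 + 2·11/19 = 273/209 > 1 (supercritical), so q < 1. The extinction probability is the smaller root: q = (3/11)/(11/19) = 57/121.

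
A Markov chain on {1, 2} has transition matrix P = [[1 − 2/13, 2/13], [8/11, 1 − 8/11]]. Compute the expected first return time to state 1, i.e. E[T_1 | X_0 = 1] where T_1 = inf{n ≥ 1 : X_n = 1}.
E[T_1 | X_0 = 1] = 1/π_1 = 63/52

For an irreducible recurrent Markov chain with stationary distribution π, E[T_i | X_0 = i] = 1/π_i (Kac's formula). Here π_1 = (8/11)/(2/13 + 8/11) = (8/11)/(126/143) = 52/63, so E[T_1 | X_0 = 1] = 1/π_1 = (2/13 + 8/11)/(8/11) = (126/143)/(8/11) = 63/52.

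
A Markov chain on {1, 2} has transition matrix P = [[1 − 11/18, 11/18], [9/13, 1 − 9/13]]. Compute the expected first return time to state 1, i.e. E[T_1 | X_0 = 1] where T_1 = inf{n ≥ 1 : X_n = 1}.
E[T_1 | X_0 = 1] = 1/π_1 = 305/162

For an irreducible recurrent Markov chain with stationary distribution π, E[T_i | X_0 = i] = 1/π_i (Kac's formula). Here π_1 = (9/13)/(11/18 + 9/13) = (9/13)/(305/234) = 162/305, so E[T_1 | X_0 = 1] = 1/π_1 = (11/18 + 9/13)/(9/13) = (305/234)/(9/13) = 305/162.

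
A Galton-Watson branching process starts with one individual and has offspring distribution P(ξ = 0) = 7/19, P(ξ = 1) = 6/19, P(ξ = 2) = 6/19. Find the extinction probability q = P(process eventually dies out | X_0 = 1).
q = 1

Mean offspring μ = 0·7/19 + 1·6/19 + 2·6/19 = 18/19 ≤ 1. For μ ≤ 1 with offspring not concentrated at 1, the Galton-Watson process goes extinct almost surely, so q = 1.
(Algebraic check: The pgf is f(s) = 7/19 + 6/19·s + 6/19·s². The extinction probability q is the smallest fixed point of f in [0, 1]. Setting s = f(s):
  6/19·s² + (6/19 − 1)·s + 7/19 = 0
  6/19·s² − (7/19 + 6/19)·s + 7/19 = 0
which factors as (s − 1)·(6/19·s − 7/19) = 0, giving roots s = 1 and s = (7/19)/(6/19) = 7/6. Since 7/6 ≥ 1, the smallest root in [0, 1] is s = 1.)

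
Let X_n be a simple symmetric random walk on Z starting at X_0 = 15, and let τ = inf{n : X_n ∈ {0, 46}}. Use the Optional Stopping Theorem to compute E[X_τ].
E[X_τ] = 15

X_n is a martingale and τ is a bounded-mean stopping time (indeed τ is finite a.s. with bounded expectation since the walk is in a bounded region). By the OST, E[X_τ] = E[X_0] = 15. Equivalently: E[X_τ] = 46 · P(hit 46 first) + 0 · P(hit 0 first) = 46 · (15/46) = 15.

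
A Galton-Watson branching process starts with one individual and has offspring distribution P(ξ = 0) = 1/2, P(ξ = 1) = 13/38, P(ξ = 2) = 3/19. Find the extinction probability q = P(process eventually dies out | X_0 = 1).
q = 1

Mean offspring μ = 0·1/2 + 1·13/38 + 2·3/19 = 25/38 ≤ 1. For μ ≤ 1 with offspring not concentrated at 1, the Galton-Watson process goes extinct almost surely, so q = 1.
(Algebraic check: The pgf is f(s) = 1/2 + 13/38·s + 3/19·s². The extinction probability q is the smallest fixed point of f in [0, 1]. Setting s = f(s):
  3/19·s² + (13/38 − 1)·s + 1/2 = 0
  3/19·s² − (1/2 + 3/19)·s + 1/2 = 0
which factors as (s − 1)·(3/19·s − 1/2) = 0, giving roots s = 1 and s = (1/2)/(3/19) = 19/6. Since 19/6 ≥ 1, the smallest root in [0, 1] is s = 1.)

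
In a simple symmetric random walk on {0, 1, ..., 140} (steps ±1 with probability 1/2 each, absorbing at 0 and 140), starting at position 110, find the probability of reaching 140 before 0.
P(hit 140 before 0) = 110/140 = 11/14

Let u_k = P(hit 140 before 0 | start at k). Then u_0 = 0, u_140 = 1, and u_k = u_{k-1}/2 + u_{k+1}/2 for 1 ≤ k ≤ 139. This harmonic recurrence is solved by u_k = k/140, giving u_110 = 110/140 = 11/14.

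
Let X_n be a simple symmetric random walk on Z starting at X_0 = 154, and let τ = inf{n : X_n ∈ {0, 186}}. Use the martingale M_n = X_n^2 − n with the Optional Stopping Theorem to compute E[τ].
E[τ] = 4928

M_n = X_n^2 − n is a martingale (since E[X_{n+1}^2 | F_n] = X_n^2 + 1). By OST (τ has finite mean in a bounded region), E[M_τ] = E[M_0] = X_0^2 − 0 = 154^2 = 23716. Also E[M_τ] = E[X_τ^2] − E[τ]. The walk exits at 0 or 186, with P(hit 186 first) = 154/186, so E[X_τ^2] = 186^2 · 154/186 + 0 = 28644. Thus E[τ] = E[X_τ^2] − E[M_τ] = 28644 − 23716 = 4928 = 154(186 − 154) = 4928.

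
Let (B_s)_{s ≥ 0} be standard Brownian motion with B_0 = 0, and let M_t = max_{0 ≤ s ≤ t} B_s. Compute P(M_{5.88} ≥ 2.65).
P(M_{5.88} ≥ 2.65) = 2·P(B_{5.88} ≥ 2.65) = 2(1 − Φ(2.65/√5.88)) ≈ 0.2745

By the reflection principle for Brownian motion, P(M_t ≥ a) = 2 · P(B_t ≥ a) for a ≥ 0. Since B_t ~ N(0, t), P(B_t ≥ 2.65) = 1 − Φ(2.65/√t) = 1 − Φ(2.65/√5.88) = 1 − Φ(1.0928). So
  P(M_{5.88} ≥ 2.65) = 2(1 − Φ(1.0928)) ≈ 0.2745.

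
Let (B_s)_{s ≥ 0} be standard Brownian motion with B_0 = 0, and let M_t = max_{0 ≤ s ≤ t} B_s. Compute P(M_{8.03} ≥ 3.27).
P(M_{8.03} ≥ 3.27) = 2·P(B_{8.03} ≥ 3.27) = 2(1 − Φ(3.27/√8.03)) ≈ 0.2485

By the reflection principle for Brownian motion, P(M_t ≥ a) = 2 · P(B_t ≥ a) for a ≥ 0. Since B_t ~ N(0, t), P(B_t ≥ 3.27) = 1 − Φ(3.27/√t) = 1 − Φ(3.27/√8.03) = 1 − Φ(1.1540). So
  P(M_{8.03} ≥ 3.27) = 2(1 − Φ(1.1540)) ≈ 0.2485.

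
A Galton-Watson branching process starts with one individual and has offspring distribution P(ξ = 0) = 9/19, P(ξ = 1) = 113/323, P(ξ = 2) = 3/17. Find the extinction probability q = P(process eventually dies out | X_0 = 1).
q = 1

Mean offspring μ = 0·9/19 + 1·113/323 + 2·3/17 = 227/323 ≤ 1. For μ ≤ 1 with offspring not concentrated at 1, the Galton-Watson process goes extinct almost surely, so q = 1.
(Algebraic check: The pgf is f(s) = 9/19 + 113/323·s + 3/17·s². The extinction probability q is the smallest fixed point of f in [0, 1]. Setting s = f(s):
  3/17·s² + (113/323 − 1)·s + 9/19 = 0
  3/17·s² − (9/19 + 3/17)·s + 9/19 = 0
which factors as (s − 1)·(3/17·s − 9/19) = 0, giving roots s = 1 and s = (9/19)/(3/17) = 51/19. Since 51/19 ≥ 1, the smallest root in [0, 1] is s = 1.)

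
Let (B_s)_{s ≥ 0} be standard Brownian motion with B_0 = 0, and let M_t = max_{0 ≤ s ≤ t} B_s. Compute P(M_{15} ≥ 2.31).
P(M_{15} ≥ 2.31) = 2·P(B_{15} ≥ 2.31) = 2(1 − Φ(2.31/√15)) ≈ 0.5509

By the reflection principle for Brownian motion, P(M_t ≥ a) = 2 · P(B_t ≥ a) for a ≥ 0. Since B_t ~ N(0, t), P(B_t ≥ 2.31) = 1 − Φ(2.31/√t) = 1 − Φ(2.31/√15) = 1 − Φ(0.5964). So
  P(M_{15} ≥ 2.31) = 2(1 − Φ(0.5964)) ≈ 0.5509.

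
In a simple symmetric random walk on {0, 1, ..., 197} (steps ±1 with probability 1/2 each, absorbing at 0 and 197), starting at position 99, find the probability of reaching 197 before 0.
P(hit 197 before 0) = 99/197

Let u_k = P(hit 197 before 0 | start at k). Then u_0 = 0, u_197 = 1, and u_k = u_{k-1}/2 + u_{k+1}/2 for 1 ≤ k ≤ 196. This harmonic recurrence is solved by u_k = k/197, giving u_99 = 99/197.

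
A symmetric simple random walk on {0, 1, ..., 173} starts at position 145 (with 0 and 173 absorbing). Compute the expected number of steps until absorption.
E[τ | X_0 = 145] = 4060

Let v_k = E[τ | X_0 = k]. Boundary: v_0 = v_173 = 0. Recurrence: v_k = 1 + (v_{k-1} + v_{k+1})/2 for 1 ≤ k ≤ 172. The particular solution to v_k − (v_{k-1} + v_{k+1})/2 = 1 is v_k = −k^2. Adding homogeneous solution A + B k and matching boundaries gives v_k = k (173 − k). Substituting k = 145: v_145 = 145 · 28 = 4060.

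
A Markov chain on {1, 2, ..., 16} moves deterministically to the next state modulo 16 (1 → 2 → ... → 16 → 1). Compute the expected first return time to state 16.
E[T_16 | X_0 = 16] = 16

The chain cycles deterministically, so starting at state 16 it returns in exactly 16 steps. Equivalently, the stationary distribution is uniform π_j = 1/16 for every state j, so by Kac's formula E[T_16] = 1/π_16 = 16.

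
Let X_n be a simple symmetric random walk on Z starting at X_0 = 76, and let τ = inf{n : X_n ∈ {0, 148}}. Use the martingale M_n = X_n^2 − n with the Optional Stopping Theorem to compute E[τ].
E[τ] = 5472

M_n = X_n^2 − n is a martingale (since E[X_{n+1}^2 | F_n] = X_n^2 + 1). By OST (τ has finite mean in a bounded region), E[M_τ] = E[M_0] = X_0^2 − 0 = 76^2 = 5776. Also E[M_τ] = E[X_τ^2] − E[τ]. The walk exits at 0 or 148, with P(hit 148 first) = 76/148, so E[X_τ^2] = 148^2 · 76/148 + 0 = 11248. Thus E[τ] = E[X_τ^2] − E[M_τ] = 11248 − 5776 = 5472 = 76(148 − 76) = 5472.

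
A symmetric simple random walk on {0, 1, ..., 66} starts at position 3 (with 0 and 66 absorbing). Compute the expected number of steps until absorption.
E[τ | X_0 = 3] = 189

Let v_k = E[τ | X_0 = k]. Boundary: v_0 = v_66 = 0. Recurrence: v_k = 1 + (v_{k-1} + v_{k+1})/2 for 1 ≤ k ≤ 65. The particular solution to v_k − (v_{k-1} + v_{k+1})/2 = 1 is v_k = −k^2. Adding homogeneous solution A + B k and matching boundaries gives v_k = k (66 − k). Substituting k = 3: v_3 = 3 · 63 = 189.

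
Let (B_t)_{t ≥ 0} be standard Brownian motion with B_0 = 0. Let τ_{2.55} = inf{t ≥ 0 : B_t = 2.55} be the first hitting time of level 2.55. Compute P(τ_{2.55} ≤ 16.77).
P(τ_{2.55} ≤ 16.77) = 2(1 − Φ(2.55/√16.77)) = 2(1 − Φ(0.6227)) ≈ 0.5335

By the reflection principle for standard BM, P(τ_b ≤ t) = 2 · P(B_t ≥ b). Since B_t ~ N(0, t), P(B_t ≥ 2.55) = 1 − Φ(2.55/√t) = 1 − Φ(2.55/√16.77) = 1 − Φ(0.6227) ≈ 0.26674. Doubling: P(τ_{2.55} ≤ 16.77) ≈ 2 · 0.26674 = 0.53348 ≈ 0.5335.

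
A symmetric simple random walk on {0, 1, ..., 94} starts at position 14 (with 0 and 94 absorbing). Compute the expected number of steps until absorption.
E[τ | X_0 = 14] = 1120

Let v_k = E[τ | X_0 = k]. Boundary: v_0 = v_94 = 0. Recurrence: v_k = 1 + (v_{k-1} + v_{k+1})/2 for 1 ≤ k ≤ 93. The particular solution to v_k − (v_{k-1} + v_{k+1})/2 = 1 is v_k = −k^2. Adding homogeneous solution A + B k and matching boundaries gives v_k = k (94 − k). Substituting k = 14: v_14 = 14 · 80 = 1120.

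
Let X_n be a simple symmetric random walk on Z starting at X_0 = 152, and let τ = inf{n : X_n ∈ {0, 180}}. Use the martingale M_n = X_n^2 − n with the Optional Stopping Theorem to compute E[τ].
E[τ] = 4256

M_n = X_n^2 − n is a martingale (since E[X_{n+1}^2 | F_n] = X_n^2 + 1). By OST (τ has finite mean in a bounded region), E[M_τ] = E[M_0] = X_0^2 − 0 = 152^2 = 23104. Also E[M_τ] = E[X_τ^2] − E[τ]. The walk exits at 0 or 180, with P(hit 180 first) = 152/180, so E[X_τ^2] = 180^2 · 152/180 + 0 = 27360. Thus E[τ] = E[X_τ^2] − E[M_τ] = 27360 − 23104 = 4256 = 152(180 − 152) = 4256.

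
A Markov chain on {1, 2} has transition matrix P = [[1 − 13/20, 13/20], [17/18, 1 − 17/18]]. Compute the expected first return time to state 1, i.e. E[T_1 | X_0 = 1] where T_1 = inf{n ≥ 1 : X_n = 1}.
E[T_1 | X_0 = 1] = 1/π_1 = 287/170

For an irreducible recurrent Markov chain with stationary distribution π, E[T_i | X_0 = i] = 1/π_i (Kac's formula). Here π_1 = (17/18)/(13/20 + 17/18) = (17/18)/(287/180) = 170/287, so E[T_1 | X_0 = 1] = 1/π_1 = (13/20 + 17/18)/(17/18) = (287/180)/(17/18) = 287/170.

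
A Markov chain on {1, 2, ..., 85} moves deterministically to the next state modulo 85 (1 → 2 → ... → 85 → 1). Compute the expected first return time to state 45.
E[T_45 | X_0 = 45] = 85

The chain cycles deterministically, so starting at state 45 it returns in exactly 85 steps. Equivalently, the stationary distribution is uniform π_j = 1/85 for every state j, so by Kac's formula E[T_45] = 1/π_45 = 85.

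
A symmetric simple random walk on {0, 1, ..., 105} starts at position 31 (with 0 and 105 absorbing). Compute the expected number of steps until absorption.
E[τ | X_0 = 31] = 2294

Let v_k = E[τ | X_0 = k]. Boundary: v_0 = v_105 = 0. Recurrence: v_k = 1 + (v_{k-1} + v_{k+1})/2 for 1 ≤ k ≤ 104. The particular solution to v_k − (v_{k-1} + v_{k+1})/2 = 1 is v_k = −k^2. Adding homogeneous solution A + B k and matching boundaries gives v_k = k (105 − k). Substituting k = 31: v_31 = 31 · 74 = 2294.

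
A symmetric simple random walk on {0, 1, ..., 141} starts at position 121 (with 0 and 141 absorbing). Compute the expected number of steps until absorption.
E[τ | X_0 = 121] = 2420

Let v_k = E[τ | X_0 = k]. Boundary: v_0 = v_141 = 0. Recurrence: v_k = 1 + (v_{k-1} + v_{k+1})/2 for 1 ≤ k ≤ 140. The particular solution to v_k − (v_{k-1} + v_{k+1})/2 = 1 is v_k = −k^2. Adding homogeneous solution A + B k and matching boundaries gives v_k = k (141 − k). Substituting k = 121: v_121 = 121 · 20 = 2420.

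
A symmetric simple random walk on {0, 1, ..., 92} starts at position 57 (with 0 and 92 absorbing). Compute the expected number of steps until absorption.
E[τ | X_0 = 57] = 1995

Let v_k = E[τ | X_0 = k]. Boundary: v_0 = v_92 = 0. Recurrence: v_k = 1 + (v_{k-1} + v_{k+1})/2 for 1 ≤ k ≤ 91. The particular solution to v_k − (v_{k-1} + v_{k+1})/2 = 1 is v_k = −k^2. Adding homogeneous solution A + B k and matching boundaries gives v_k = k (92 − k). Substituting k = 57: v_57 = 57 · 35 = 1995.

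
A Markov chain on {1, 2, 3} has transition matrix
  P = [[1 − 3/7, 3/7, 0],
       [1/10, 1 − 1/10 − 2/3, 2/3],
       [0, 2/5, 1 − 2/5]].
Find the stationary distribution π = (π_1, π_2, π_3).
π = (7/87, 10/29, 50/87)

This is a birth-death chain on three states, which satisfies detailed balance: π_1 · P_{12} = π_2 · P_{21} and π_2 · P_{23} = π_3 · P_{32}.
From π_1 · 3/7 = π_2 · 1/10: π_2/π_1 = (3/7)/(1/10) = 30/7.
From π_2 · 2/3 = π_3 · 2/5: π_3/π_2 = (2/3)/(2/5) = 5/3.
Take π_1 proportional to 1; then unnormalized π = (1, 30/7, 50/7). Normalize by dividing by the sum 87/7:
  π = (7/87, 10/29, 50/87).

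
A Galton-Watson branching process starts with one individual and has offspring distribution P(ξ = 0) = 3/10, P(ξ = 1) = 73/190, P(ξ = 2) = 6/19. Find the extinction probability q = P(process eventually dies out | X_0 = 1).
q = 19/20

The pgf is f(s) = 3/10 + 73/190·s + 6/19·s². The extinction probability q is the smallest fixed point of f in [0, 1]. Setting s = f(s):
  6/19·s² + (73/190 − 1)·s + 3/10 = 0
  6/19·s² − (3/10 + 6/19)·s + 3/10 = 0
which factors as (s − 1)·(6/19·s − 3/10) = 0, giving roots s = 1 and s = (3/10)/(6/19) = 19/20.
Mean offspring μ = 73/190 + 2·6/19 = 193/190 > 1 (supercritical), so q < 1. The extinction probability is the smaller root: q = (3/10)/(6/19) = 19/20.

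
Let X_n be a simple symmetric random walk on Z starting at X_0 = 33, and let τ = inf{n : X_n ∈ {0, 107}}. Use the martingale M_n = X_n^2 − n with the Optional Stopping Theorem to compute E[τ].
E[τ] = 2442

M_n = X_n^2 − n is a martingale (since E[X_{n+1}^2 | F_n] = X_n^2 + 1). By OST (τ has finite mean in a bounded region), E[M_τ] = E[M_0] = X_0^2 − 0 = 33^2 = 1089. Also E[M_τ] = E[X_τ^2] − E[τ]. The walk exits at 0 or 107, with P(hit 107 first) = 33/107, so E[X_τ^2] = 107^2 · 33/107 + 0 = 3531. Thus E[τ] = E[X_τ^2] − E[M_τ] = 3531 − 1089 = 2442 = 33(107 − 33) = 2442.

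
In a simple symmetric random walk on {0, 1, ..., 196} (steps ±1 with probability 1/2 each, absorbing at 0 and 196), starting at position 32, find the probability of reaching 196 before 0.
P(hit 196 before 0) = 32/196 = 8/49

Let u_k = P(hit 196 before 0 | start at k). Then u_0 = 0, u_196 = 1, and u_k = u_{k-1}/2 + u_{k+1}/2 for 1 ≤ k ≤ 195. This harmonic recurrence is solved by u_k = k/196, giving u_32 = 32/196 = 8/49.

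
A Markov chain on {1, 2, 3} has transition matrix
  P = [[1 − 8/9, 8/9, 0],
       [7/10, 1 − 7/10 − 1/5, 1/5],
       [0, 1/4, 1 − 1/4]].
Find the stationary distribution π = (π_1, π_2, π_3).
π = (7/23, 80/207, 64/207)

This is a birth-death chain on three states, which satisfies detailed balance: π_1 · P_{12} = π_2 · P_{21} and π_2 · P_{23} = π_3 · P_{32}.
From π_1 · 8/9 = π_2 · 7/10: π_2/π_1 = (8/9)/(7/10) = 80/63.
From π_2 · 1/5 = π_3 · 1/4: π_3/π_2 = (1/5)/(1/4) = 4/5.
Take π_1 proportional to 1; then unnormalized π = (1, 80/63, 64/63). Normalize by dividing by the sum 23/7:
  π = (7/23, 80/207, 64/207).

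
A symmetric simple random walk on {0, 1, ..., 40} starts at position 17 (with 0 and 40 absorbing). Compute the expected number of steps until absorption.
E[τ | X_0 = 17] = 391

Let v_k = E[τ | X_0 = k]. Boundary: v_0 = v_40 = 0. Recurrence: v_k = 1 + (v_{k-1} + v_{k+1})/2 for 1 ≤ k ≤ 39. The particular solution to v_k − (v_{k-1} + v_{k+1})/2 = 1 is v_k = −k^2. Adding homogeneous solution A + B k and matching boundaries gives v_k = k (40 − k). Substituting k = 17: v_17 = 17 · 23 = 391.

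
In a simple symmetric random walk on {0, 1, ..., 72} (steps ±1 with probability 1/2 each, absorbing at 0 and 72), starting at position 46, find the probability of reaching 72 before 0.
P(hit 72 before 0) = 46/72 = 23/36

Let u_k = P(hit 72 before 0 | start at k). Then u_0 = 0, u_72 = 1, and u_k = u_{k-1}/2 + u_{k+1}/2 for 1 ≤ k ≤ 71. This harmonic recurrence is solved by u_k = k/72, giving u_46 = 46/72 = 23/36.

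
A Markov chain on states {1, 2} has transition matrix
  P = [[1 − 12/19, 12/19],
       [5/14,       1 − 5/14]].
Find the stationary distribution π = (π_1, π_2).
π_1 = 95/263, π_2 = 168/263

Solve πP = π with π_1 + π_2 = 1. From πP = π: π_1 · (1 − 12/19) + π_2 · 5/14 = π_1 ⇒ π_2 · 5/14 = π_1 · 12/19 ⇒ π_2/π_1 = (12/19)/(5/14) = 168/95. Together with π_1 + π_2 = 1:
  π_1 = (5/14)/(12/19 + 5/14) = (5/14)/(263/266) = 95/263,
  π_2 = (12/19)/(12/19 + 5/14) = (12/19)/(263/266) = 168/263.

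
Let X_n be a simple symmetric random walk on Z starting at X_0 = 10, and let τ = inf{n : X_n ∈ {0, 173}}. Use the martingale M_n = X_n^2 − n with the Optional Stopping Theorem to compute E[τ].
E[τ] = 1630

M_n = X_n^2 − n is a martingale (since E[X_{n+1}^2 | F_n] = X_n^2 + 1). By OST (τ has finite mean in a bounded region), E[M_τ] = E[M_0] = X_0^2 − 0 = 10^2 = 100. Also E[M_τ] = E[X_τ^2] − E[τ]. The walk exits at 0 or 173, with P(hit 173 first) = 10/173, so E[X_τ^2] = 173^2 · 10/173 + 0 = 1730. Thus E[τ] = E[X_τ^2] − E[M_τ] = 1730 − 100 = 1630 = 10(173 − 10) = 1630.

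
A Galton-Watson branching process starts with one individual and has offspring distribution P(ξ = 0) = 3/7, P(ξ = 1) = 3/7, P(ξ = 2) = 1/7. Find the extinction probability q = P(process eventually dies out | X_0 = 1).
q = 1

Mean offspring μ = 0·3/7 + 1·3/7 + 2·1/7 = 5/7 ≤ 1. For μ ≤ 1 with offspring not concentrated at 1, the Galton-Watson process goes extinct almost surely, so q = 1.
(Algebraic check: The pgf is f(s) = 3/7 + 3/7·s + 1/7·s². The extinction probability q is the smallest fixed point of f in [0, 1]. Setting s = f(s):
  1/7·s² + (3/7 − 1)·s + 3/7 = 0
  1/7·s² − (3/7 + 1/7)·s + 3/7 = 0
which factors as (s − 1)·(1/7·s − 3/7) = 0, giving roots s = 1 and s = (3/7)/(1/7) = 3. Since 3 ≥ 1, the smallest root in [0, 1] is s = 1.)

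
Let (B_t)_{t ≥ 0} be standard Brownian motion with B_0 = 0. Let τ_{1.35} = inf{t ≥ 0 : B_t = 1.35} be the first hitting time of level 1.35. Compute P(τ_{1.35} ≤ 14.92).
P(τ_{1.35} ≤ 14.92) = 2(1 − Φ(1.35/√14.92)) = 2(1 − Φ(0.3495)) ≈ 0.7267

By the reflection principle for standard BM, P(τ_b ≤ t) = 2 · P(B_t ≥ b). Since B_t ~ N(0, t), P(B_t ≥ 1.35) = 1 − Φ(1.35/√t) = 1 − Φ(1.35/√14.92) = 1 − Φ(0.3495) ≈ 0.36336. Doubling: P(τ_{1.35} ≤ 14.92) ≈ 2 · 0.36336 = 0.72672 ≈ 0.7267.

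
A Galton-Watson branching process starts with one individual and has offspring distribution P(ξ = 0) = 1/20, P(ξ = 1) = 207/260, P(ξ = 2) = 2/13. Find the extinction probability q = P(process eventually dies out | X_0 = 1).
q = 13/40

The pgf is f(s) = 1/20 + 207/260·s + 2/13·s². The extinction probability q is the smallest fixed point of f in [0, 1]. Setting s = f(s):
  2/13·s² + (207/260 − 1)·s + 1/20 = 0
  2/13·s² − (1/20 + 2/13)·s + 1/20 = 0
which factors as (s − 1)·(2/13·s − 1/20) = 0, giving roots s = 1 and s = (1/20)/(2/13) = 13/40.
Mean offspring μ = 207/260 + 2·2/13 = 287/260 > 1 (supercritical), so q < 1. The extinction probability is the smaller root: q = (1/20)/(2/13) = 13/40.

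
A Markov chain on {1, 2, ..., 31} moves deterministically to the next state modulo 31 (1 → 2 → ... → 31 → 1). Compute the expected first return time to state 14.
E[T_14 | X_0 = 14] = 31

The chain cycles deterministically, so starting at state 14 it returns in exactly 31 steps. Equivalently, the stationary distribution is uniform π_j = 1/31 for every state j, so by Kac's formula E[T_14] = 1/π_14 = 31.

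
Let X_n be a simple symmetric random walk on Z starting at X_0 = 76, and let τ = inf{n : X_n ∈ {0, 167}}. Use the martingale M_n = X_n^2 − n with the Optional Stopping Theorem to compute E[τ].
E[τ] = 6916

M_n = X_n^2 − n is a martingale (since E[X_{n+1}^2 | F_n] = X_n^2 + 1). By OST (τ has finite mean in a bounded region), E[M_τ] = E[M_0] = X_0^2 − 0 = 76^2 = 5776. Also E[M_τ] = E[X_τ^2] − E[τ]. The walk exits at 0 or 167, with P(hit 167 first) = 76/167, so E[X_τ^2] = 167^2 · 76/167 + 0 = 12692. Thus E[τ] = E[X_τ^2] − E[M_τ] = 12692 − 5776 = 6916 = 76(167 − 76) = 6916.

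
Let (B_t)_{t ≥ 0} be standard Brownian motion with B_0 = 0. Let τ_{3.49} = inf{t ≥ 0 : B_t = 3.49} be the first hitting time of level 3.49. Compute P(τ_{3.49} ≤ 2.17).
P(τ_{3.49} ≤ 2.17) = 2(1 − Φ(3.49/√2.17)) = 2(1 − Φ(2.3692)) ≈ 0.0178

By the reflection principle for standard BM, P(τ_b ≤ t) = 2 · P(B_t ≥ b). Since B_t ~ N(0, t), P(B_t ≥ 3.49) = 1 − Φ(3.49/√t) = 1 − Φ(3.49/√2.17) = 1 − Φ(2.3692) ≈ 0.00891. Doubling: P(τ_{3.49} ≤ 2.17) ≈ 2 · 0.00891 = 0.01782 ≈ 0.0178.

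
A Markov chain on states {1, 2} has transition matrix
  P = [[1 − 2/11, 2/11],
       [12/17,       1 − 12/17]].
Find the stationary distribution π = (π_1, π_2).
π_1 = 66/83, π_2 = 17/83

Solve πP = π with π_1 + π_2 = 1. From πP = π: π_1 · (1 − 2/11) + π_2 · 12/17 = π_1 ⇒ π_2 · 12/17 = π_1 · 2/11 ⇒ π_2/π_1 = (2/11)/(12/17) = 17/66. Together with π_1 + π_2 = 1:
  π_1 = (12/17)/(2/11 + 12/17) = (12/17)/(166/187) = 66/83,
  π_2 = (2/11)/(2/11 + 12/17) = (2/11)/(166/187) = 17/83.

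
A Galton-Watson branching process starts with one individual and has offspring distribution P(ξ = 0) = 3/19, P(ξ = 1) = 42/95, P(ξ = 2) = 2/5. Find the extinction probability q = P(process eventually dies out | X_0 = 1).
q = 15/38

The pgf is f(s) = 3/19 + 42/95·s + 2/5·s². The extinction probability q is the smallest fixed point of f in [0, 1]. Setting s = f(s):
  2/5·s² + (42/95 − 1)·s + 3/19 = 0
  2/5·s² − (3/19 + 2/5)·s + 3/19 = 0
which factors as (s − 1)·(2/5·s − 3/19) = 0, giving roots s = 1 and s = (3/19)/(2/5) = 15/38.
Mean offspring μ = 42/95 + 2·2/5 = 118/95 > 1 (supercritical), so q < 1. The extinction probability is the smaller root: q = (3/19)/(2/5) = 15/38.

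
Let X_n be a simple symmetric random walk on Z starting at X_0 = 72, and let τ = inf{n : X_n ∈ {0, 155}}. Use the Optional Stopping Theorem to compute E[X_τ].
E[X_τ] = 72

X_n is a martingale and τ is a bounded-mean stopping time (indeed τ is finite a.s. with bounded expectation since the walk is in a bounded region). By the OST, E[X_τ] = E[X_0] = 72. Equivalently: E[X_τ] = 155 · P(hit 155 first) + 0 · P(hit 0 first) = 155 · (72/155) = 72.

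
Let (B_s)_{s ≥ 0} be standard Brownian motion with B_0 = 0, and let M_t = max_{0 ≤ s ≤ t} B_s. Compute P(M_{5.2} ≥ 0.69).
P(M_{5.2} ≥ 0.69) = 2·P(B_{5.2} ≥ 0.69) = 2(1 − Φ(0.69/√5.2)) ≈ 0.7622

By the reflection principle for Brownian motion, P(M_t ≥ a) = 2 · P(B_t ≥ a) for a ≥ 0. Since B_t ~ N(0, t), P(B_t ≥ 0.69) = 1 − Φ(0.69/√t) = 1 − Φ(0.69/√5.2) = 1 − Φ(0.3026). So
  P(M_{5.2} ≥ 0.69) = 2(1 − Φ(0.3026)) ≈ 0.7622.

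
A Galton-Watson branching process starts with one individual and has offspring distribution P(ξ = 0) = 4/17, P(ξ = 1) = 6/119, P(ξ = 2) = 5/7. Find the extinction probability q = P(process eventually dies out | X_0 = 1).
q = 28/85

The pgf is f(s) = 4/17 + 6/119·s + 5/7·s². The extinction probability q is the smallest fixed point of f in [0, 1]. Setting s = f(s):
  5/7·s² + (6/119 − 1)·s + 4/17 = 0
  5/7·s² − (4/17 + 5/7)·s + 4/17 = 0
which factors as (s − 1)·(5/7·s − 4/17) = 0, giving roots s = 1 and s = (4/17)/(5/7) = 28/85.
Mean offspring μ = 6/119 + 2·5/7 = 176/119 > 1 (supercritical), so q < 1. The extinction probability is the smaller root: q = (4/17)/(5/7) = 28/85.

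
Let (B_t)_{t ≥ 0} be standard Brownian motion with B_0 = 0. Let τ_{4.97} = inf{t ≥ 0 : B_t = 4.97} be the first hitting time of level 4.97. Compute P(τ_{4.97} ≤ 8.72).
P(τ_{4.97} ≤ 8.72) = 2(1 − Φ(4.97/√8.72)) = 2(1 − Φ(1.6831)) ≈ 0.0924

By the reflection principle for standard BM, P(τ_b ≤ t) = 2 · P(B_t ≥ b). Since B_t ~ N(0, t), P(B_t ≥ 4.97) = 1 − Φ(4.97/√t) = 1 − Φ(4.97/√8.72) = 1 − Φ(1.6831) ≈ 0.04618. Doubling: P(τ_{4.97} ≤ 8.72) ≈ 2 · 0.04618 = 0.09236 ≈ 0.0924.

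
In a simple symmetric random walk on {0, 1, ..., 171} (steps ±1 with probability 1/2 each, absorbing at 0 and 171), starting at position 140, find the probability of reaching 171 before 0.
P(hit 171 before 0) = 140/171

Let u_k = P(hit 171 before 0 | start at k). Then u_0 = 0, u_171 = 1, and u_k = u_{k-1}/2 + u_{k+1}/2 for 1 ≤ k ≤ 170. This harmonic recurrence is solved by u_k = k/171, giving u_140 = 140/171.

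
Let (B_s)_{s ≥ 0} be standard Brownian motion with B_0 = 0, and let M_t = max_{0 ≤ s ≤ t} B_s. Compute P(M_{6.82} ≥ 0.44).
P(M_{6.82} ≥ 0.44) = 2·P(B_{6.82} ≥ 0.44) = 2(1 − Φ(0.44/√6.82)) ≈ 0.8662

By the reflection principle for Brownian motion, P(M_t ≥ a) = 2 · P(B_t ≥ a) for a ≥ 0. Since B_t ~ N(0, t), P(B_t ≥ 0.44) = 1 − Φ(0.44/√t) = 1 − Φ(0.44/√6.82) = 1 − Φ(0.1685). So
  P(M_{6.82} ≥ 0.44) = 2(1 − Φ(0.1685)) ≈ 0.8662.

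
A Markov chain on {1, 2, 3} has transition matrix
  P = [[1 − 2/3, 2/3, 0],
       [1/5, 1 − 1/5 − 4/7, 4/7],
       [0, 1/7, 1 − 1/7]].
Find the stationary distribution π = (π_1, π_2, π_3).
π = (3/53, 10/53, 40/53)

This is a birth-death chain on three states, which satisfies detailed balance: π_1 · P_{12} = π_2 · P_{21} and π_2 · P_{23} = π_3 · P_{32}.
From π_1 · 2/3 = π_2 · 1/5: π_2/π_1 = (2/3)/(1/5) = 10/3.
From π_2 · 4/7 = π_3 · 1/7: π_3/π_2 = (4/7)/(1/7) = 4.
Take π_1 proportional to 1; then unnormalized π = (1, 10/3, 40/3). Normalize by dividing by the sum 53/3:
  π = (3/53, 10/53, 40/53).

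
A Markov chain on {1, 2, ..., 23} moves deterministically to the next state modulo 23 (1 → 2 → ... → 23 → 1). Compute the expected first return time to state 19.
E[T_19 | X_0 = 19] = 23

The chain cycles deterministically, so starting at state 19 it returns in exactly 23 steps. Equivalently, the stationary distribution is uniform π_j = 1/23 for every state j, so by Kac's formula E[T_19] = 1/π_19 = 23.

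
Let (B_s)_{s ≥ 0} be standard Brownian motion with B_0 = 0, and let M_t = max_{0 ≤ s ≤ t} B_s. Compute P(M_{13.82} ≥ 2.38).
P(M_{13.82} ≥ 2.38) = 2·P(B_{13.82} ≥ 2.38) = 2(1 − Φ(2.38/√13.82)) ≈ 0.5220

By the reflection principle for Brownian motion, P(M_t ≥ a) = 2 · P(B_t ≥ a) for a ≥ 0. Since B_t ~ N(0, t), P(B_t ≥ 2.38) = 1 − Φ(2.38/√t) = 1 − Φ(2.38/√13.82) = 1 − Φ(0.6402). So
  P(M_{13.82} ≥ 2.38) = 2(1 − Φ(0.6402)) ≈ 0.5220.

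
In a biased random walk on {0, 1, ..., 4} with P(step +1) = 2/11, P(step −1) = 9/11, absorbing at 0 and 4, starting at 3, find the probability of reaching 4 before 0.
P(hit 4 before 0) = (1 − (9/2)^3) / (1 − (9/2)^4) = 206/935

Let u_k denote P(reach 4 before 0 | start at k). Boundary: u_0 = 0, u_4 = 1. Recurrence: u_k = 2/11·u_{k+1} + 9/11·u_{k-1} for 1 ≤ k ≤ 3. Try u_k = A + B·r^k with r = q/p = (9/11)/(2/11) = 9/2. Substitution satisfies the recurrence; boundary conditions give:
  u_k = (1 − r^k) / (1 − r^N) = (1 − (9/2)^3) / (1 − (9/2)^4) = 206/935.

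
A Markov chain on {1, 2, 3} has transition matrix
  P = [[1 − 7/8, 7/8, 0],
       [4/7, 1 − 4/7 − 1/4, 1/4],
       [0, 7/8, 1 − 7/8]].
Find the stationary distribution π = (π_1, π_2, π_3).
π = (32/95, 49/95, 14/95)

This is a birth-death chain on three states, which satisfies detailed balance: π_1 · P_{12} = π_2 · P_{21} and π_2 · P_{23} = π_3 · P_{32}.
From π_1 · 7/8 = π_2 · 4/7: π_2/π_1 = (7/8)/(4/7) = 49/32.
From π_2 · 1/4 = π_3 · 7/8: π_3/π_2 = (1/4)/(7/8) = 2/7.
Take π_1 proportional to 1; then unnormalized π = (1, 49/32, 7/16). Normalize by dividing by the sum 95/32:
  π = (32/95, 49/95, 14/95).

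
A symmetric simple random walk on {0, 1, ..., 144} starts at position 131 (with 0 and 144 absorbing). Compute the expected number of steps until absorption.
E[τ | X_0 = 131] = 1703

Let v_k = E[τ | X_0 = k]. Boundary: v_0 = v_144 = 0. Recurrence: v_k = 1 + (v_{k-1} + v_{k+1})/2 for 1 ≤ k ≤ 143. The particular solution to v_k − (v_{k-1} + v_{k+1})/2 = 1 is v_k = −k^2. Adding homogeneous solution A + B k and matching boundaries gives v_k = k (144 − k). Substituting k = 131: v_131 = 131 · 13 = 1703.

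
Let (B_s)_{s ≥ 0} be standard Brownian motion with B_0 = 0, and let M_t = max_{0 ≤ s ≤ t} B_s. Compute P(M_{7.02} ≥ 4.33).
P(M_{7.02} ≥ 4.33) = 2·P(B_{7.02} ≥ 4.33) = 2(1 − Φ(4.33/√7.02)) ≈ 0.1022

By the reflection principle for Brownian motion, P(M_t ≥ a) = 2 · P(B_t ≥ a) for a ≥ 0. Since B_t ~ N(0, t), P(B_t ≥ 4.33) = 1 − Φ(4.33/√t) = 1 − Φ(4.33/√7.02) = 1 − Φ(1.6343). So
  P(M_{7.02} ≥ 4.33) = 2(1 − Φ(1.6343)) ≈ 0.1022.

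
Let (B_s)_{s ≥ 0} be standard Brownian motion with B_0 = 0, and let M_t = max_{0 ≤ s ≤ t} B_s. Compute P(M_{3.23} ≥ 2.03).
P(M_{3.23} ≥ 2.03) = 2·P(B_{3.23} ≥ 2.03) = 2(1 − Φ(2.03/√3.23)) ≈ 0.2587

By the reflection principle for Brownian motion, P(M_t ≥ a) = 2 · P(B_t ≥ a) for a ≥ 0. Since B_t ~ N(0, t), P(B_t ≥ 2.03) = 1 − Φ(2.03/√t) = 1 − Φ(2.03/√3.23) = 1 − Φ(1.1295). So
  P(M_{3.23} ≥ 2.03) = 2(1 − Φ(1.1295)) ≈ 0.2587.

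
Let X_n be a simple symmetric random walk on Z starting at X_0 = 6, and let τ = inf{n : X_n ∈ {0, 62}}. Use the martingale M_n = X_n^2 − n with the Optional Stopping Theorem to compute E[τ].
E[τ] = 336

M_n = X_n^2 − n is a martingale (since E[X_{n+1}^2 | F_n] = X_n^2 + 1). By OST (τ has finite mean in a bounded region), E[M_τ] = E[M_0] = X_0^2 − 0 = 6^2 = 36. Also E[M_τ] = E[X_τ^2] − E[τ]. The walk exits at 0 or 62, with P(hit 62 first) = 6/62, so E[X_τ^2] = 62^2 · 6/62 + 0 = 372. Thus E[τ] = E[X_τ^2] − E[M_τ] = 372 − 36 = 336 = 6(62 − 6) = 336.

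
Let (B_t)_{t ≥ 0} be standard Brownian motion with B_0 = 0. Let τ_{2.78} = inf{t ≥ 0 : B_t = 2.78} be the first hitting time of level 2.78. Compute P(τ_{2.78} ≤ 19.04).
P(τ_{2.78} ≤ 19.04) = 2(1 − Φ(2.78/√19.04)) = 2(1 − Φ(0.6371)) ≈ 0.5241

By the reflection principle for standard BM, P(τ_b ≤ t) = 2 · P(B_t ≥ b). Since B_t ~ N(0, t), P(B_t ≥ 2.78) = 1 − Φ(2.78/√t) = 1 − Φ(2.78/√19.04) = 1 − Φ(0.6371) ≈ 0.26203. Doubling: P(τ_{2.78} ≤ 19.04) ≈ 2 · 0.26203 = 0.52406 ≈ 0.5241.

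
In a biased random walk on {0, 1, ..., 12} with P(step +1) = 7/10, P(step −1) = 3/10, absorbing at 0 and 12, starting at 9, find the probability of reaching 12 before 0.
P(hit 12 before 0) = (1 − (3/7)^9) / (1 − (3/7)^12) = 43780177/43799860

Let u_k denote P(reach 12 before 0 | start at k). Boundary: u_0 = 0, u_12 = 1. Recurrence: u_k = 7/10·u_{k+1} + 3/10·u_{k-1} for 1 ≤ k ≤ 11. Try u_k = A + B·r^k with r = q/p = (3/10)/(7/10) = 3/7. Substitution satisfies the recurrence; boundary conditions give:
  u_k = (1 − r^k) / (1 − r^N) = (1 − (3/7)^9) / (1 − (3/7)^12) = 43780177/43799860.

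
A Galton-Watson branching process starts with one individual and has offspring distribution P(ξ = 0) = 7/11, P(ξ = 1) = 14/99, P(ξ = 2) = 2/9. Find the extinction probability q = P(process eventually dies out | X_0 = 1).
q = 1

Mean offspring μ = 0·7/11 + 1·14/99 + 2·2/9 = 58/99 ≤ 1. For μ ≤ 1 with offspring not concentrated at 1, the Galton-Watson process goes extinct almost surely, so q = 1.
(Algebraic check: The pgf is f(s) = 7/11 + 14/99·s + 2/9·s². The extinction probability q is the smallest fixed point of f in [0, 1]. Setting s = f(s):
  2/9·s² + (14/99 − 1)·s + 7/11 = 0
  2/9·s² − (7/11 + 2/9)·s + 7/11 = 0
which factors as (s − 1)·(2/9·s − 7/11) = 0, giving roots s = 1 and s = (7/11)/(2/9) = 63/22. Since 63/22 ≥ 1, the smallest root in [0, 1] is s = 1.)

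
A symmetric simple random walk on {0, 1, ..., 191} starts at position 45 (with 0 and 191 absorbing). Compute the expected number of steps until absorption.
E[τ | X_0 = 45] = 6570

Let v_k = E[τ | X_0 = k]. Boundary: v_0 = v_191 = 0. Recurrence: v_k = 1 + (v_{k-1} + v_{k+1})/2 for 1 ≤ k ≤ 190. The particular solution to v_k − (v_{k-1} + v_{k+1})/2 = 1 is v_k = −k^2. Adding homogeneous solution A + B k and matching boundaries gives v_k = k (191 − k). Substituting k = 45: v_45 = 45 · 146 = 6570.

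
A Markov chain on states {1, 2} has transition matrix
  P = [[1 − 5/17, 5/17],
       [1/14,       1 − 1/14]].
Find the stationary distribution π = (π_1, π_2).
π_1 = 17/87, π_2 = 70/87

Solve πP = π with π_1 + π_2 = 1. From πP = π: π_1 · (1 − 5/17) + π_2 · 1/14 = π_1 ⇒ π_2 · 1/14 = π_1 · 5/17 ⇒ π_2/π_1 = (5/17)/(1/14) = 70/17. Together with π_1 + π_2 = 1:
  π_1 = (1/14)/(5/17 + 1/14) = (1/14)/(87/238) = 17/87,
  π_2 = (5/17)/(5/17 + 1/14) = (5/17)/(87/238) = 70/87.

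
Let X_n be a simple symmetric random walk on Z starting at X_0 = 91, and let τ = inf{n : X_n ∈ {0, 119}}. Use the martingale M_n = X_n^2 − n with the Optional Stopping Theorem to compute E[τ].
E[τ] = 2548

M_n = X_n^2 − n is a martingale (since E[X_{n+1}^2 | F_n] = X_n^2 + 1). By OST (τ has finite mean in a bounded region), E[M_τ] = E[M_0] = X_0^2 − 0 = 91^2 = 8281. Also E[M_τ] = E[X_τ^2] − E[τ]. The walk exits at 0 or 119, with P(hit 119 first) = 91/119, so E[X_τ^2] = 119^2 · 91/119 + 0 = 10829. Thus E[τ] = E[X_τ^2] − E[M_τ] = 10829 − 8281 = 2548 = 91(119 − 91) = 2548.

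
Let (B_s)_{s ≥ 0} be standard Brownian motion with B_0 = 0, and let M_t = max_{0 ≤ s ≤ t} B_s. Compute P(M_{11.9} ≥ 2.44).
P(M_{11.9} ≥ 2.44) = 2·P(B_{11.9} ≥ 2.44) = 2(1 − Φ(2.44/√11.9)) ≈ 0.4794

By the reflection principle for Brownian motion, P(M_t ≥ a) = 2 · P(B_t ≥ a) for a ≥ 0. Since B_t ~ N(0, t), P(B_t ≥ 2.44) = 1 − Φ(2.44/√t) = 1 − Φ(2.44/√11.9) = 1 − Φ(0.7073). So
  P(M_{11.9} ≥ 2.44) = 2(1 − Φ(0.7073)) ≈ 0.4794.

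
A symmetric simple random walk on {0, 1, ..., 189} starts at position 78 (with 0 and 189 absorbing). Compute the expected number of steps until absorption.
E[τ | X_0 = 78] = 8658

Let v_k = E[τ | X_0 = k]. Boundary: v_0 = v_189 = 0. Recurrence: v_k = 1 + (v_{k-1} + v_{k+1})/2 for 1 ≤ k ≤ 188. The particular solution to v_k − (v_{k-1} + v_{k+1})/2 = 1 is v_k = −k^2. Adding homogeneous solution A + B k and matching boundaries gives v_k = k (189 − k). Substituting k = 78: v_78 = 78 · 111 = 8658.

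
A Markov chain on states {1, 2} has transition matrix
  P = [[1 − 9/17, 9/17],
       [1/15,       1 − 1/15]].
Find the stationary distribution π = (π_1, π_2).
π_1 = 17/152, π_2 = 135/152

Solve πP = π with π_1 + π_2 = 1. From πP = π: π_1 · (1 − 9/17) + π_2 · 1/15 = π_1 ⇒ π_2 · 1/15 = π_1 · 9/17 ⇒ π_2/π_1 = (9/17)/(1/15) = 135/17. Together with π_1 + π_2 = 1:
  π_1 = (1/15)/(9/17 + 1/15) = (1/15)/(152/255) = 17/152,
  π_2 = (9/17)/(9/17 + 1/15) = (9/17)/(152/255) = 135/152.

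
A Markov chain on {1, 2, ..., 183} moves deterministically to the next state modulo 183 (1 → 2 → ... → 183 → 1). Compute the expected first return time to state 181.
E[T_181 | X_0 = 181] = 183

The chain cycles deterministically, so starting at state 181 it returns in exactly 183 steps. Equivalently, the stationary distribution is uniform π_j = 1/183 for every state j, so by Kac's formula E[T_181] = 1/π_181 = 183.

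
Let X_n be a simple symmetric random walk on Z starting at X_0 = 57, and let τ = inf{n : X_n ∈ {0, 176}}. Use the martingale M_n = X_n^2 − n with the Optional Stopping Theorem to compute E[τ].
E[τ] = 6783

M_n = X_n^2 − n is a martingale (since E[X_{n+1}^2 | F_n] = X_n^2 + 1). By OST (τ has finite mean in a bounded region), E[M_τ] = E[M_0] = X_0^2 − 0 = 57^2 = 3249. Also E[M_τ] = E[X_τ^2] − E[τ]. The walk exits at 0 or 176, with P(hit 176 first) = 57/176, so E[X_τ^2] = 176^2 · 57/176 + 0 = 10032. Thus E[τ] = E[X_τ^2] − E[M_τ] = 10032 − 3249 = 6783 = 57(176 − 57) = 6783.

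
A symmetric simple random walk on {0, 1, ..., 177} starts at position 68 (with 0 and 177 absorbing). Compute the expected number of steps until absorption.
E[τ | X_0 = 68] = 7412

Let v_k = E[τ | X_0 = k]. Boundary: v_0 = v_177 = 0. Recurrence: v_k = 1 + (v_{k-1} + v_{k+1})/2 for 1 ≤ k ≤ 176. The particular solution to v_k − (v_{k-1} + v_{k+1})/2 = 1 is v_k = −k^2. Adding homogeneous solution A + B k and matching boundaries gives v_k = k (177 − k). Substituting k = 68: v_68 = 68 · 109 = 7412.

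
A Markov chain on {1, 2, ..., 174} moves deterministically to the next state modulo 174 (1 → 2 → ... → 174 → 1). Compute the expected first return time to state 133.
E[T_133 | X_0 = 133] = 174

The chain cycles deterministically, so starting at state 133 it returns in exactly 174 steps. Equivalently, the stationary distribution is uniform π_j = 1/174 for every state j, so by Kac's formula E[T_133] = 1/π_133 = 174.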